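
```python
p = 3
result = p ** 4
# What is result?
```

Answer: 81

Derivation:
Trace (tracking result):
p = 3  # -> p = 3
result = p ** 4  # -> result = 81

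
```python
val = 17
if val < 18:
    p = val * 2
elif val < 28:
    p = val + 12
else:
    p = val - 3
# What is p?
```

Answer: 34

Derivation:
Trace (tracking p):
val = 17  # -> val = 17
if val < 18:  # condition is True
    p = val * 2  # -> p = 34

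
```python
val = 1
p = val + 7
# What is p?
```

Trace (tracking p):
val = 1  # -> val = 1
p = val + 7  # -> p = 8

Answer: 8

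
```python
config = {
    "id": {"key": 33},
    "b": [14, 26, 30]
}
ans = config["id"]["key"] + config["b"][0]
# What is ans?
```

Trace (tracking ans):
config = {'id': {'key': 33}, 'b': [14, 26, 30]}  # -> config = {'id': {'key': 33}, 'b': [14, 26, 30]}
ans = config['id']['key'] + config['b'][0]  # -> ans = 47

Answer: 47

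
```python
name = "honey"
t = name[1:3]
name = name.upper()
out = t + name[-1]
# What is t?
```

Answer: 'on'

Derivation:
Trace (tracking t):
name = 'honey'  # -> name = 'honey'
t = name[1:3]  # -> t = 'on'
name = name.upper()  # -> name = 'HONEY'
out = t + name[-1]  # -> out = 'onY'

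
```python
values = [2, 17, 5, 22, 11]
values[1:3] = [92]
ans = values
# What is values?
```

Trace (tracking values):
values = [2, 17, 5, 22, 11]  # -> values = [2, 17, 5, 22, 11]
values[1:3] = [92]  # -> values = [2, 92, 22, 11]
ans = values  # -> ans = [2, 92, 22, 11]

Answer: [2, 92, 22, 11]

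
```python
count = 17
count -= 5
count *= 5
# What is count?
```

Answer: 60

Derivation:
Trace (tracking count):
count = 17  # -> count = 17
count -= 5  # -> count = 12
count *= 5  # -> count = 60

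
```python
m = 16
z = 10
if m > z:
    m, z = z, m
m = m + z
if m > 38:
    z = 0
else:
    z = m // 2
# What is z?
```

Answer: 13

Derivation:
Trace (tracking z):
m = 16  # -> m = 16
z = 10  # -> z = 10
if m > z:  # condition is True
    m, z = (z, m)  # -> m = 10, z = 16
m = m + z  # -> m = 26
if m > 38:  # condition is False
else:
    z = m // 2  # -> z = 13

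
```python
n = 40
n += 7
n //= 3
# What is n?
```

Answer: 15

Derivation:
Trace (tracking n):
n = 40  # -> n = 40
n += 7  # -> n = 47
n //= 3  # -> n = 15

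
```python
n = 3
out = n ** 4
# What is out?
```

Trace (tracking out):
n = 3  # -> n = 3
out = n ** 4  # -> out = 81

Answer: 81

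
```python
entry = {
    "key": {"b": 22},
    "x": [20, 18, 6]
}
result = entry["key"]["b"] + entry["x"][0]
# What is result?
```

Answer: 42

Derivation:
Trace (tracking result):
entry = {'key': {'b': 22}, 'x': [20, 18, 6]}  # -> entry = {'key': {'b': 22}, 'x': [20, 18, 6]}
result = entry['key']['b'] + entry['x'][0]  # -> result = 42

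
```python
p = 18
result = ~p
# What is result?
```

Answer: -19

Derivation:
Trace (tracking result):
p = 18  # -> p = 18
result = ~p  # -> result = -19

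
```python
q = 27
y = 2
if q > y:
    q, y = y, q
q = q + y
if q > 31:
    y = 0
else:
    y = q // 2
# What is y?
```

Answer: 14

Derivation:
Trace (tracking y):
q = 27  # -> q = 27
y = 2  # -> y = 2
if q > y:  # condition is True
    q, y = (y, q)  # -> q = 2, y = 27
q = q + y  # -> q = 29
if q > 31:  # condition is False
else:
    y = q // 2  # -> y = 14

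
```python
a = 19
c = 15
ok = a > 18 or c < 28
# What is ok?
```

Answer: True

Derivation:
Trace (tracking ok):
a = 19  # -> a = 19
c = 15  # -> c = 15
ok = a > 18 or c < 28  # -> ok = True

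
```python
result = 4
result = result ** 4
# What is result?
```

Answer: 256

Derivation:
Trace (tracking result):
result = 4  # -> result = 4
result = result ** 4  # -> result = 256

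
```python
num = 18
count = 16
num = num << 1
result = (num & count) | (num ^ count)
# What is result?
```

Trace (tracking result):
num = 18  # -> num = 18
count = 16  # -> count = 16
num = num << 1  # -> num = 36
result = num & count | num ^ count  # -> result = 52

Answer: 52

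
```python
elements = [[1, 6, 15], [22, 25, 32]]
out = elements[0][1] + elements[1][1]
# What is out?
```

Trace (tracking out):
elements = [[1, 6, 15], [22, 25, 32]]  # -> elements = [[1, 6, 15], [22, 25, 32]]
out = elements[0][1] + elements[1][1]  # -> out = 31

Answer: 31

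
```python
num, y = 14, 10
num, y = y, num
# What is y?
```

Trace (tracking y):
num, y = (14, 10)  # -> num = 14, y = 10
num, y = (y, num)  # -> num = 10, y = 14

Answer: 14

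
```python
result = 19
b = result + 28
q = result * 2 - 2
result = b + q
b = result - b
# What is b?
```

Trace (tracking b):
result = 19  # -> result = 19
b = result + 28  # -> b = 47
q = result * 2 - 2  # -> q = 36
result = b + q  # -> result = 83
b = result - b  # -> b = 36

Answer: 36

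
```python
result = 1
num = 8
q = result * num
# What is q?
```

Answer: 8

Derivation:
Trace (tracking q):
result = 1  # -> result = 1
num = 8  # -> num = 8
q = result * num  # -> q = 8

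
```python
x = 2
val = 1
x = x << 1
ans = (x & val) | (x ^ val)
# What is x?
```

Trace (tracking x):
x = 2  # -> x = 2
val = 1  # -> val = 1
x = x << 1  # -> x = 4
ans = x & val | x ^ val  # -> ans = 5

Answer: 4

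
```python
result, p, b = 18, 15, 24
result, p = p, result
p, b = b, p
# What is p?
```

Trace (tracking p):
result, p, b = (18, 15, 24)  # -> result = 18, p = 15, b = 24
result, p = (p, result)  # -> result = 15, p = 18
p, b = (b, p)  # -> p = 24, b = 18

Answer: 24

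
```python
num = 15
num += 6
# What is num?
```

Trace (tracking num):
num = 15  # -> num = 15
num += 6  # -> num = 21

Answer: 21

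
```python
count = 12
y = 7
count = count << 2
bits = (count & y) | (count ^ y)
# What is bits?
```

Answer: 55

Derivation:
Trace (tracking bits):
count = 12  # -> count = 12
y = 7  # -> y = 7
count = count << 2  # -> count = 48
bits = count & y | count ^ y  # -> bits = 55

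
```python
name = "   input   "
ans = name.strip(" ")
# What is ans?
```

Trace (tracking ans):
name = '   input   '  # -> name = '   input   '
ans = name.strip(' ')  # -> ans = 'input'

Answer: 'input'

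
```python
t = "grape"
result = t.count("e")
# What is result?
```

Answer: 1

Derivation:
Trace (tracking result):
t = 'grape'  # -> t = 'grape'
result = t.count('e')  # -> result = 1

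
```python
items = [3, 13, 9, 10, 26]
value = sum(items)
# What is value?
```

Trace (tracking value):
items = [3, 13, 9, 10, 26]  # -> items = [3, 13, 9, 10, 26]
value = sum(items)  # -> value = 61

Answer: 61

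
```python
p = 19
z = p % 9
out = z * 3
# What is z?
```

Answer: 1

Derivation:
Trace (tracking z):
p = 19  # -> p = 19
z = p % 9  # -> z = 1
out = z * 3  # -> out = 3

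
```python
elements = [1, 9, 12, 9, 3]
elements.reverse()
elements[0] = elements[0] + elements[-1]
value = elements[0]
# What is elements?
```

Answer: [4, 9, 12, 9, 1]

Derivation:
Trace (tracking elements):
elements = [1, 9, 12, 9, 3]  # -> elements = [1, 9, 12, 9, 3]
elements.reverse()  # -> elements = [3, 9, 12, 9, 1]
elements[0] = elements[0] + elements[-1]  # -> elements = [4, 9, 12, 9, 1]
value = elements[0]  # -> value = 4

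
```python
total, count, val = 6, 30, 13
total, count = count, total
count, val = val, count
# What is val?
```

Trace (tracking val):
total, count, val = (6, 30, 13)  # -> total = 6, count = 30, val = 13
total, count = (count, total)  # -> total = 30, count = 6
count, val = (val, count)  # -> count = 13, val = 6

Answer: 6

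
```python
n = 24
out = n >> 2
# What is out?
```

Answer: 6

Derivation:
Trace (tracking out):
n = 24  # -> n = 24
out = n >> 2  # -> out = 6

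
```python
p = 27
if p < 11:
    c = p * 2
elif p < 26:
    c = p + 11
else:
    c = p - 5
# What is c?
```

Trace (tracking c):
p = 27  # -> p = 27
if p < 11:  # condition is False
elif p < 26:  # condition is False
else:
    c = p - 5  # -> c = 22

Answer: 22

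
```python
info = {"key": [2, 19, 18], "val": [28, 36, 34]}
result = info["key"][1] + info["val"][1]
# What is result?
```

Trace (tracking result):
info = {'key': [2, 19, 18], 'val': [28, 36, 34]}  # -> info = {'key': [2, 19, 18], 'val': [28, 36, 34]}
result = info['key'][1] + info['val'][1]  # -> result = 55

Answer: 55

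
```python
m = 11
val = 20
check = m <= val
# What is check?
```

Answer: True

Derivation:
Trace (tracking check):
m = 11  # -> m = 11
val = 20  # -> val = 20
check = m <= val  # -> check = True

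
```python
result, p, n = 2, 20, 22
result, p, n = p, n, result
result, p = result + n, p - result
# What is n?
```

Trace (tracking n):
result, p, n = (2, 20, 22)  # -> result = 2, p = 20, n = 22
result, p, n = (p, n, result)  # -> result = 20, p = 22, n = 2
result, p = (result + n, p - result)  # -> result = 22, p = 2

Answer: 2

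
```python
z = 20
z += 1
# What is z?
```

Trace (tracking z):
z = 20  # -> z = 20
z += 1  # -> z = 21

Answer: 21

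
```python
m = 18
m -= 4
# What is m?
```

Trace (tracking m):
m = 18  # -> m = 18
m -= 4  # -> m = 14

Answer: 14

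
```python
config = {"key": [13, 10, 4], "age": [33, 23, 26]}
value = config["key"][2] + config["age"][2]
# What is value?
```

Answer: 30

Derivation:
Trace (tracking value):
config = {'key': [13, 10, 4], 'age': [33, 23, 26]}  # -> config = {'key': [13, 10, 4], 'age': [33, 23, 26]}
value = config['key'][2] + config['age'][2]  # -> value = 30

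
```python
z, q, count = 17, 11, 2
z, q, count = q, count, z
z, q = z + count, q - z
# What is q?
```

Answer: -9

Derivation:
Trace (tracking q):
z, q, count = (17, 11, 2)  # -> z = 17, q = 11, count = 2
z, q, count = (q, count, z)  # -> z = 11, q = 2, count = 17
z, q = (z + count, q - z)  # -> z = 28, q = -9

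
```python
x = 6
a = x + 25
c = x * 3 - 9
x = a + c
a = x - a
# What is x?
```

Trace (tracking x):
x = 6  # -> x = 6
a = x + 25  # -> a = 31
c = x * 3 - 9  # -> c = 9
x = a + c  # -> x = 40
a = x - a  # -> a = 9

Answer: 40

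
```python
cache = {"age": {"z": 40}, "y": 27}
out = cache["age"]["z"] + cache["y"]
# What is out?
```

Answer: 67

Derivation:
Trace (tracking out):
cache = {'age': {'z': 40}, 'y': 27}  # -> cache = {'age': {'z': 40}, 'y': 27}
out = cache['age']['z'] + cache['y']  # -> out = 67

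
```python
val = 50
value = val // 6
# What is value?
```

Trace (tracking value):
val = 50  # -> val = 50
value = val // 6  # -> value = 8

Answer: 8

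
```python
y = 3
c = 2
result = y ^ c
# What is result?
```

Answer: 1

Derivation:
Trace (tracking result):
y = 3  # -> y = 3
c = 2  # -> c = 2
result = y ^ c  # -> result = 1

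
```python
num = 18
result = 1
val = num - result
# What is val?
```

Trace (tracking val):
num = 18  # -> num = 18
result = 1  # -> result = 1
val = num - result  # -> val = 17

Answer: 17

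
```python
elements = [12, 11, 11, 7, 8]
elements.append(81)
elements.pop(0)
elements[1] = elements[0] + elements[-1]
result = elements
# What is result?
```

Trace (tracking result):
elements = [12, 11, 11, 7, 8]  # -> elements = [12, 11, 11, 7, 8]
elements.append(81)  # -> elements = [12, 11, 11, 7, 8, 81]
elements.pop(0)  # -> elements = [11, 11, 7, 8, 81]
elements[1] = elements[0] + elements[-1]  # -> elements = [11, 92, 7, 8, 81]
result = elements  # -> result = [11, 92, 7, 8, 81]

Answer: [11, 92, 7, 8, 81]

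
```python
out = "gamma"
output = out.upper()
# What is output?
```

Answer: 'GAMMA'

Derivation:
Trace (tracking output):
out = 'gamma'  # -> out = 'gamma'
output = out.upper()  # -> output = 'GAMMA'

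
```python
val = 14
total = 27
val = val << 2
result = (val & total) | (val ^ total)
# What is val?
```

Trace (tracking val):
val = 14  # -> val = 14
total = 27  # -> total = 27
val = val << 2  # -> val = 56
result = val & total | val ^ total  # -> result = 59

Answer: 56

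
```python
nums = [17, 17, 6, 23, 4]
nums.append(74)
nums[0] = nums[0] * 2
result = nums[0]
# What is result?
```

Answer: 34

Derivation:
Trace (tracking result):
nums = [17, 17, 6, 23, 4]  # -> nums = [17, 17, 6, 23, 4]
nums.append(74)  # -> nums = [17, 17, 6, 23, 4, 74]
nums[0] = nums[0] * 2  # -> nums = [34, 17, 6, 23, 4, 74]
result = nums[0]  # -> result = 34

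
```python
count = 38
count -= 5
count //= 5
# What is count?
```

Answer: 6

Derivation:
Trace (tracking count):
count = 38  # -> count = 38
count -= 5  # -> count = 33
count //= 5  # -> count = 6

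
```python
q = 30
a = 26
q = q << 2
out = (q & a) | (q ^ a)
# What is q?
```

Answer: 120

Derivation:
Trace (tracking q):
q = 30  # -> q = 30
a = 26  # -> a = 26
q = q << 2  # -> q = 120
out = q & a | q ^ a  # -> out = 122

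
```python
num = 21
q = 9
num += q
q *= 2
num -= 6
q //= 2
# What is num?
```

Answer: 24

Derivation:
Trace (tracking num):
num = 21  # -> num = 21
q = 9  # -> q = 9
num += q  # -> num = 30
q *= 2  # -> q = 18
num -= 6  # -> num = 24
q //= 2  # -> q = 9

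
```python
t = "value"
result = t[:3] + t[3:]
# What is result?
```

Trace (tracking result):
t = 'value'  # -> t = 'value'
result = t[:3] + t[3:]  # -> result = 'value'

Answer: 'value'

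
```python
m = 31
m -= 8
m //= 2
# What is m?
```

Answer: 11

Derivation:
Trace (tracking m):
m = 31  # -> m = 31
m -= 8  # -> m = 23
m //= 2  # -> m = 11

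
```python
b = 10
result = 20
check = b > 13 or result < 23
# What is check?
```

Answer: True

Derivation:
Trace (tracking check):
b = 10  # -> b = 10
result = 20  # -> result = 20
check = b > 13 or result < 23  # -> check = True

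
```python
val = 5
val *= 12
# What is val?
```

Trace (tracking val):
val = 5  # -> val = 5
val *= 12  # -> val = 60

Answer: 60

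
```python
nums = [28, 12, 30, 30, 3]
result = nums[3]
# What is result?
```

Trace (tracking result):
nums = [28, 12, 30, 30, 3]  # -> nums = [28, 12, 30, 30, 3]
result = nums[3]  # -> result = 30

Answer: 30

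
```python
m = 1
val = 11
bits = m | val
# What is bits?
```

Trace (tracking bits):
m = 1  # -> m = 1
val = 11  # -> val = 11
bits = m | val  # -> bits = 11

Answer: 11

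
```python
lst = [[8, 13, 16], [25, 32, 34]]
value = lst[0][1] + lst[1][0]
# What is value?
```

Answer: 38

Derivation:
Trace (tracking value):
lst = [[8, 13, 16], [25, 32, 34]]  # -> lst = [[8, 13, 16], [25, 32, 34]]
value = lst[0][1] + lst[1][0]  # -> value = 38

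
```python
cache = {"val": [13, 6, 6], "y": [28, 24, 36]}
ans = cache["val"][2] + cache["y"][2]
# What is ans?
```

Trace (tracking ans):
cache = {'val': [13, 6, 6], 'y': [28, 24, 36]}  # -> cache = {'val': [13, 6, 6], 'y': [28, 24, 36]}
ans = cache['val'][2] + cache['y'][2]  # -> ans = 42

Answer: 42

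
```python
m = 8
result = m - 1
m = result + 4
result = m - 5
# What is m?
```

Trace (tracking m):
m = 8  # -> m = 8
result = m - 1  # -> result = 7
m = result + 4  # -> m = 11
result = m - 5  # -> result = 6

Answer: 11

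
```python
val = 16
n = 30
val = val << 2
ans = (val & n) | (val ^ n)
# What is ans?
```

Trace (tracking ans):
val = 16  # -> val = 16
n = 30  # -> n = 30
val = val << 2  # -> val = 64
ans = val & n | val ^ n  # -> ans = 94

Answer: 94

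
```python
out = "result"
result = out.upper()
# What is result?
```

Answer: 'RESULT'

Derivation:
Trace (tracking result):
out = 'result'  # -> out = 'result'
result = out.upper()  # -> result = 'RESULT'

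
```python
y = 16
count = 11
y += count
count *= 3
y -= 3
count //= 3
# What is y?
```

Trace (tracking y):
y = 16  # -> y = 16
count = 11  # -> count = 11
y += count  # -> y = 27
count *= 3  # -> count = 33
y -= 3  # -> y = 24
count //= 3  # -> count = 11

Answer: 24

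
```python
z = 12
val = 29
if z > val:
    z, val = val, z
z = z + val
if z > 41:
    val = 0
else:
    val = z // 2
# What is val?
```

Trace (tracking val):
z = 12  # -> z = 12
val = 29  # -> val = 29
if z > val:  # condition is False
z = z + val  # -> z = 41
if z > 41:  # condition is False
else:
    val = z // 2  # -> val = 20

Answer: 20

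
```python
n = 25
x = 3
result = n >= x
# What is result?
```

Answer: True

Derivation:
Trace (tracking result):
n = 25  # -> n = 25
x = 3  # -> x = 3
result = n >= x  # -> result = True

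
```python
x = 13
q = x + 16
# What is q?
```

Answer: 29

Derivation:
Trace (tracking q):
x = 13  # -> x = 13
q = x + 16  # -> q = 29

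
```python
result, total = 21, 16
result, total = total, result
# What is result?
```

Trace (tracking result):
result, total = (21, 16)  # -> result = 21, total = 16
result, total = (total, result)  # -> result = 16, total = 21

Answer: 16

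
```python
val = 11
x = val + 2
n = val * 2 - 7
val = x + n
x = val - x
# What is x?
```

Answer: 15

Derivation:
Trace (tracking x):
val = 11  # -> val = 11
x = val + 2  # -> x = 13
n = val * 2 - 7  # -> n = 15
val = x + n  # -> val = 28
x = val - x  # -> x = 15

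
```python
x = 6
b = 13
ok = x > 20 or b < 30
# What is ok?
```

Trace (tracking ok):
x = 6  # -> x = 6
b = 13  # -> b = 13
ok = x > 20 or b < 30  # -> ok = True

Answer: True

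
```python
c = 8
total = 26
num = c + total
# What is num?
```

Trace (tracking num):
c = 8  # -> c = 8
total = 26  # -> total = 26
num = c + total  # -> num = 34

Answer: 34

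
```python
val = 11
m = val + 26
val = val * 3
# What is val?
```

Trace (tracking val):
val = 11  # -> val = 11
m = val + 26  # -> m = 37
val = val * 3  # -> val = 33

Answer: 33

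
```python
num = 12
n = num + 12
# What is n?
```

Trace (tracking n):
num = 12  # -> num = 12
n = num + 12  # -> n = 24

Answer: 24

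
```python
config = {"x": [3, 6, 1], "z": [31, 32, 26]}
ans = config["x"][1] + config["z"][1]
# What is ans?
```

Answer: 38

Derivation:
Trace (tracking ans):
config = {'x': [3, 6, 1], 'z': [31, 32, 26]}  # -> config = {'x': [3, 6, 1], 'z': [31, 32, 26]}
ans = config['x'][1] + config['z'][1]  # -> ans = 38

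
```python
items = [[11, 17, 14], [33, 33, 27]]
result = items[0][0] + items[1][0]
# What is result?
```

Trace (tracking result):
items = [[11, 17, 14], [33, 33, 27]]  # -> items = [[11, 17, 14], [33, 33, 27]]
result = items[0][0] + items[1][0]  # -> result = 44

Answer: 44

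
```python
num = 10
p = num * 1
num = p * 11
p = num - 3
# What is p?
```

Answer: 107

Derivation:
Trace (tracking p):
num = 10  # -> num = 10
p = num * 1  # -> p = 10
num = p * 11  # -> num = 110
p = num - 3  # -> p = 107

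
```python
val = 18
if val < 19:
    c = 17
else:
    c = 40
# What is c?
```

Trace (tracking c):
val = 18  # -> val = 18
if val < 19:  # condition is True
    c = 17  # -> c = 17

Answer: 17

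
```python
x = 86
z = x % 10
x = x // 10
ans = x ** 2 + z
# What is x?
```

Trace (tracking x):
x = 86  # -> x = 86
z = x % 10  # -> z = 6
x = x // 10  # -> x = 8
ans = x ** 2 + z  # -> ans = 70

Answer: 8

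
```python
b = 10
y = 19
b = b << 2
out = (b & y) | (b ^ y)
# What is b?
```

Trace (tracking b):
b = 10  # -> b = 10
y = 19  # -> y = 19
b = b << 2  # -> b = 40
out = b & y | b ^ y  # -> out = 59

Answer: 40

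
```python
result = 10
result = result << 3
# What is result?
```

Trace (tracking result):
result = 10  # -> result = 10
result = result << 3  # -> result = 80

Answer: 80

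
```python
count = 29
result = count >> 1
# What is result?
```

Trace (tracking result):
count = 29  # -> count = 29
result = count >> 1  # -> result = 14

Answer: 14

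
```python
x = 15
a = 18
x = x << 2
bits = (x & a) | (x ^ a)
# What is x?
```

Answer: 60

Derivation:
Trace (tracking x):
x = 15  # -> x = 15
a = 18  # -> a = 18
x = x << 2  # -> x = 60
bits = x & a | x ^ a  # -> bits = 62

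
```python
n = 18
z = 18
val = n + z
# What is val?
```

Trace (tracking val):
n = 18  # -> n = 18
z = 18  # -> z = 18
val = n + z  # -> val = 36

Answer: 36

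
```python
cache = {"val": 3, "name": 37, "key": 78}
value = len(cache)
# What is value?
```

Answer: 3

Derivation:
Trace (tracking value):
cache = {'val': 3, 'name': 37, 'key': 78}  # -> cache = {'val': 3, 'name': 37, 'key': 78}
value = len(cache)  # -> value = 3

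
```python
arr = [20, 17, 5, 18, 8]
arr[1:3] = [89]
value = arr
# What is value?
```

Answer: [20, 89, 18, 8]

Derivation:
Trace (tracking value):
arr = [20, 17, 5, 18, 8]  # -> arr = [20, 17, 5, 18, 8]
arr[1:3] = [89]  # -> arr = [20, 89, 18, 8]
value = arr  # -> value = [20, 89, 18, 8]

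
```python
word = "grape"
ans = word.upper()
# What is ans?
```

Trace (tracking ans):
word = 'grape'  # -> word = 'grape'
ans = word.upper()  # -> ans = 'GRAPE'

Answer: 'GRAPE'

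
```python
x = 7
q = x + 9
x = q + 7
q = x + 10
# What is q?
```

Answer: 33

Derivation:
Trace (tracking q):
x = 7  # -> x = 7
q = x + 9  # -> q = 16
x = q + 7  # -> x = 23
q = x + 10  # -> q = 33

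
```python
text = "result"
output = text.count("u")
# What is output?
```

Trace (tracking output):
text = 'result'  # -> text = 'result'
output = text.count('u')  # -> output = 1

Answer: 1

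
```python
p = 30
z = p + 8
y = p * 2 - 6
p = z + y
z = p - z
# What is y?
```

Trace (tracking y):
p = 30  # -> p = 30
z = p + 8  # -> z = 38
y = p * 2 - 6  # -> y = 54
p = z + y  # -> p = 92
z = p - z  # -> z = 54

Answer: 54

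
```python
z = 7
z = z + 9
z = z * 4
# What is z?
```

Trace (tracking z):
z = 7  # -> z = 7
z = z + 9  # -> z = 16
z = z * 4  # -> z = 64

Answer: 64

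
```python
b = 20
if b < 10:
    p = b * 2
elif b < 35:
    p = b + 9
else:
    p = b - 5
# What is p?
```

Answer: 29

Derivation:
Trace (tracking p):
b = 20  # -> b = 20
if b < 10:  # condition is False
elif b < 35:  # condition is True
    p = b + 9  # -> p = 29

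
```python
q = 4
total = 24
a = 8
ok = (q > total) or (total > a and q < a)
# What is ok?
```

Answer: True

Derivation:
Trace (tracking ok):
q = 4  # -> q = 4
total = 24  # -> total = 24
a = 8  # -> a = 8
ok = q > total or (total > a and q < a)  # -> ok = True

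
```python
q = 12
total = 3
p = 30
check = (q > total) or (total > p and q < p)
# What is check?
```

Trace (tracking check):
q = 12  # -> q = 12
total = 3  # -> total = 3
p = 30  # -> p = 30
check = q > total or (total > p and q < p)  # -> check = True

Answer: True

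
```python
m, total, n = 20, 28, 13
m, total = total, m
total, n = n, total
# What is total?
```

Answer: 13

Derivation:
Trace (tracking total):
m, total, n = (20, 28, 13)  # -> m = 20, total = 28, n = 13
m, total = (total, m)  # -> m = 28, total = 20
total, n = (n, total)  # -> total = 13, n = 20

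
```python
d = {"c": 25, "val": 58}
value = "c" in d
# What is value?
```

Answer: True

Derivation:
Trace (tracking value):
d = {'c': 25, 'val': 58}  # -> d = {'c': 25, 'val': 58}
value = 'c' in d  # -> value = True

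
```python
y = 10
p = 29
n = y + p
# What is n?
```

Trace (tracking n):
y = 10  # -> y = 10
p = 29  # -> p = 29
n = y + p  # -> n = 39

Answer: 39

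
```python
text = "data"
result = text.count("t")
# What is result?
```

Answer: 1

Derivation:
Trace (tracking result):
text = 'data'  # -> text = 'data'
result = text.count('t')  # -> result = 1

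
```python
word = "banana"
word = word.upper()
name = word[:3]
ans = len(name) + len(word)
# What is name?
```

Answer: 'BAN'

Derivation:
Trace (tracking name):
word = 'banana'  # -> word = 'banana'
word = word.upper()  # -> word = 'BANANA'
name = word[:3]  # -> name = 'BAN'
ans = len(name) + len(word)  # -> ans = 9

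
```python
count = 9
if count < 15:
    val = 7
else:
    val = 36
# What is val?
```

Answer: 7

Derivation:
Trace (tracking val):
count = 9  # -> count = 9
if count < 15:  # condition is True
    val = 7  # -> val = 7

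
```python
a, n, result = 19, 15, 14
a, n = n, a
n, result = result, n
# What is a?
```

Answer: 15

Derivation:
Trace (tracking a):
a, n, result = (19, 15, 14)  # -> a = 19, n = 15, result = 14
a, n = (n, a)  # -> a = 15, n = 19
n, result = (result, n)  # -> n = 14, result = 19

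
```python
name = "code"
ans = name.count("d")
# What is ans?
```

Answer: 1

Derivation:
Trace (tracking ans):
name = 'code'  # -> name = 'code'
ans = name.count('d')  # -> ans = 1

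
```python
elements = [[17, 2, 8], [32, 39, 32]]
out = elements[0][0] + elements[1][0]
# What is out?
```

Trace (tracking out):
elements = [[17, 2, 8], [32, 39, 32]]  # -> elements = [[17, 2, 8], [32, 39, 32]]
out = elements[0][0] + elements[1][0]  # -> out = 49

Answer: 49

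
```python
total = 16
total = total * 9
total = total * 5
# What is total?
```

Answer: 720

Derivation:
Trace (tracking total):
total = 16  # -> total = 16
total = total * 9  # -> total = 144
total = total * 5  # -> total = 720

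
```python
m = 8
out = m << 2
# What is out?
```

Answer: 32

Derivation:
Trace (tracking out):
m = 8  # -> m = 8
out = m << 2  # -> out = 32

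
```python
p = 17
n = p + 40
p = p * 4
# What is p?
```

Trace (tracking p):
p = 17  # -> p = 17
n = p + 40  # -> n = 57
p = p * 4  # -> p = 68

Answer: 68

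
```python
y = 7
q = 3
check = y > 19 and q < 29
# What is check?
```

Trace (tracking check):
y = 7  # -> y = 7
q = 3  # -> q = 3
check = y > 19 and q < 29  # -> check = False

Answer: False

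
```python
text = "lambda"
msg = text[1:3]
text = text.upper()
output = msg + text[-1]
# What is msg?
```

Answer: 'am'

Derivation:
Trace (tracking msg):
text = 'lambda'  # -> text = 'lambda'
msg = text[1:3]  # -> msg = 'am'
text = text.upper()  # -> text = 'LAMBDA'
output = msg + text[-1]  # -> output = 'amA'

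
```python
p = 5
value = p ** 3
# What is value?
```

Trace (tracking value):
p = 5  # -> p = 5
value = p ** 3  # -> value = 125

Answer: 125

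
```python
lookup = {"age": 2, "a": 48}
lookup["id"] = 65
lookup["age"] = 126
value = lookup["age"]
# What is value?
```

Trace (tracking value):
lookup = {'age': 2, 'a': 48}  # -> lookup = {'age': 2, 'a': 48}
lookup['id'] = 65  # -> lookup = {'age': 2, 'a': 48, 'id': 65}
lookup['age'] = 126  # -> lookup = {'age': 126, 'a': 48, 'id': 65}
value = lookup['age']  # -> value = 126

Answer: 126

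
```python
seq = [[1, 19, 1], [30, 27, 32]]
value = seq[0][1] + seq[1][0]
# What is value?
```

Trace (tracking value):
seq = [[1, 19, 1], [30, 27, 32]]  # -> seq = [[1, 19, 1], [30, 27, 32]]
value = seq[0][1] + seq[1][0]  # -> value = 49

Answer: 49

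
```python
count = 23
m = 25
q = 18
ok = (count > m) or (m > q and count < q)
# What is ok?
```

Trace (tracking ok):
count = 23  # -> count = 23
m = 25  # -> m = 25
q = 18  # -> q = 18
ok = count > m or (m > q and count < q)  # -> ok = False

Answer: False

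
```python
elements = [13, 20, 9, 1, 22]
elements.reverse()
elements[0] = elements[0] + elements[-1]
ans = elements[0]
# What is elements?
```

Answer: [35, 1, 9, 20, 13]

Derivation:
Trace (tracking elements):
elements = [13, 20, 9, 1, 22]  # -> elements = [13, 20, 9, 1, 22]
elements.reverse()  # -> elements = [22, 1, 9, 20, 13]
elements[0] = elements[0] + elements[-1]  # -> elements = [35, 1, 9, 20, 13]
ans = elements[0]  # -> ans = 35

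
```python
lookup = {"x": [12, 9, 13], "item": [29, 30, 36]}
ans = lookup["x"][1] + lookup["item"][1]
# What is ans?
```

Trace (tracking ans):
lookup = {'x': [12, 9, 13], 'item': [29, 30, 36]}  # -> lookup = {'x': [12, 9, 13], 'item': [29, 30, 36]}
ans = lookup['x'][1] + lookup['item'][1]  # -> ans = 39

Answer: 39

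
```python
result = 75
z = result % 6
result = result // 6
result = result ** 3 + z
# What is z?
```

Answer: 3

Derivation:
Trace (tracking z):
result = 75  # -> result = 75
z = result % 6  # -> z = 3
result = result // 6  # -> result = 12
result = result ** 3 + z  # -> result = 1731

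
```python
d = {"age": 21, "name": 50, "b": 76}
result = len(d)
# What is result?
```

Answer: 3

Derivation:
Trace (tracking result):
d = {'age': 21, 'name': 50, 'b': 76}  # -> d = {'age': 21, 'name': 50, 'b': 76}
result = len(d)  # -> result = 3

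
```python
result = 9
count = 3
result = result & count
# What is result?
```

Answer: 1

Derivation:
Trace (tracking result):
result = 9  # -> result = 9
count = 3  # -> count = 3
result = result & count  # -> result = 1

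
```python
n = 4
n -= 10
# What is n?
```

Answer: -6

Derivation:
Trace (tracking n):
n = 4  # -> n = 4
n -= 10  # -> n = -6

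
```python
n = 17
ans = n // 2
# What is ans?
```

Answer: 8

Derivation:
Trace (tracking ans):
n = 17  # -> n = 17
ans = n // 2  # -> ans = 8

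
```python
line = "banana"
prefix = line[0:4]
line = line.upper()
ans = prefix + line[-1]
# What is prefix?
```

Trace (tracking prefix):
line = 'banana'  # -> line = 'banana'
prefix = line[0:4]  # -> prefix = 'bana'
line = line.upper()  # -> line = 'BANANA'
ans = prefix + line[-1]  # -> ans = 'banaA'

Answer: 'bana'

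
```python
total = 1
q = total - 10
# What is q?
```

Answer: -9

Derivation:
Trace (tracking q):
total = 1  # -> total = 1
q = total - 10  # -> q = -9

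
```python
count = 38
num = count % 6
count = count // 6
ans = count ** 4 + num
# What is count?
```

Answer: 6

Derivation:
Trace (tracking count):
count = 38  # -> count = 38
num = count % 6  # -> num = 2
count = count // 6  # -> count = 6
ans = count ** 4 + num  # -> ans = 1298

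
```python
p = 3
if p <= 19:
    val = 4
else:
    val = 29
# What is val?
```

Answer: 4

Derivation:
Trace (tracking val):
p = 3  # -> p = 3
if p <= 19:  # condition is True
    val = 4  # -> val = 4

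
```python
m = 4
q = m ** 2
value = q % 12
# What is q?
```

Trace (tracking q):
m = 4  # -> m = 4
q = m ** 2  # -> q = 16
value = q % 12  # -> value = 4

Answer: 16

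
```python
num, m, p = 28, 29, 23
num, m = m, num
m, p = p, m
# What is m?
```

Trace (tracking m):
num, m, p = (28, 29, 23)  # -> num = 28, m = 29, p = 23
num, m = (m, num)  # -> num = 29, m = 28
m, p = (p, m)  # -> m = 23, p = 28

Answer: 23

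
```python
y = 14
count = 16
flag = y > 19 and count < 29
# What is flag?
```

Trace (tracking flag):
y = 14  # -> y = 14
count = 16  # -> count = 16
flag = y > 19 and count < 29  # -> flag = False

Answer: False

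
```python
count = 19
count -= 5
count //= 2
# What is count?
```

Trace (tracking count):
count = 19  # -> count = 19
count -= 5  # -> count = 14
count //= 2  # -> count = 7

Answer: 7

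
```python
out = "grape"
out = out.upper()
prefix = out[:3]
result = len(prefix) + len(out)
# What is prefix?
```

Trace (tracking prefix):
out = 'grape'  # -> out = 'grape'
out = out.upper()  # -> out = 'GRAPE'
prefix = out[:3]  # -> prefix = 'GRA'
result = len(prefix) + len(out)  # -> result = 8

Answer: 'GRA'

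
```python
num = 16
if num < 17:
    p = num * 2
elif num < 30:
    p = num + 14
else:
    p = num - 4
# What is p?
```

Answer: 32

Derivation:
Trace (tracking p):
num = 16  # -> num = 16
if num < 17:  # condition is True
    p = num * 2  # -> p = 32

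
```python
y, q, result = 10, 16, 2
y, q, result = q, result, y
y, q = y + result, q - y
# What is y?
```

Trace (tracking y):
y, q, result = (10, 16, 2)  # -> y = 10, q = 16, result = 2
y, q, result = (q, result, y)  # -> y = 16, q = 2, result = 10
y, q = (y + result, q - y)  # -> y = 26, q = -14

Answer: 26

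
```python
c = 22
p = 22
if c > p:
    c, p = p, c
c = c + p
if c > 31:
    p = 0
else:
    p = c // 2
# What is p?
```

Trace (tracking p):
c = 22  # -> c = 22
p = 22  # -> p = 22
if c > p:  # condition is False
c = c + p  # -> c = 44
if c > 31:  # condition is True
    p = 0  # -> p = 0

Answer: 0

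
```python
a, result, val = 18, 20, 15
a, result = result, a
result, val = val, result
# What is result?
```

Trace (tracking result):
a, result, val = (18, 20, 15)  # -> a = 18, result = 20, val = 15
a, result = (result, a)  # -> a = 20, result = 18
result, val = (val, result)  # -> result = 15, val = 18

Answer: 15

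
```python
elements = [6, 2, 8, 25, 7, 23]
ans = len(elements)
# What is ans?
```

Answer: 6

Derivation:
Trace (tracking ans):
elements = [6, 2, 8, 25, 7, 23]  # -> elements = [6, 2, 8, 25, 7, 23]
ans = len(elements)  # -> ans = 6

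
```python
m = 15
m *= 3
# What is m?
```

Trace (tracking m):
m = 15  # -> m = 15
m *= 3  # -> m = 45

Answer: 45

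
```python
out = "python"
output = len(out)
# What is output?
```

Trace (tracking output):
out = 'python'  # -> out = 'python'
output = len(out)  # -> output = 6

Answer: 6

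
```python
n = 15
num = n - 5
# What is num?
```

Trace (tracking num):
n = 15  # -> n = 15
num = n - 5  # -> num = 10

Answer: 10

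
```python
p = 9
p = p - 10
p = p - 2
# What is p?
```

Trace (tracking p):
p = 9  # -> p = 9
p = p - 10  # -> p = -1
p = p - 2  # -> p = -3

Answer: -3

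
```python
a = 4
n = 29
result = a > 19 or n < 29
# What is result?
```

Answer: False

Derivation:
Trace (tracking result):
a = 4  # -> a = 4
n = 29  # -> n = 29
result = a > 19 or n < 29  # -> result = False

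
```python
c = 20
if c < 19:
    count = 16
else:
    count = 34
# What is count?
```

Trace (tracking count):
c = 20  # -> c = 20
if c < 19:  # condition is False
else:
    count = 34  # -> count = 34

Answer: 34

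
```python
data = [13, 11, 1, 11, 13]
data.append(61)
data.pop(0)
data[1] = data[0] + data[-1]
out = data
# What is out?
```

Trace (tracking out):
data = [13, 11, 1, 11, 13]  # -> data = [13, 11, 1, 11, 13]
data.append(61)  # -> data = [13, 11, 1, 11, 13, 61]
data.pop(0)  # -> data = [11, 1, 11, 13, 61]
data[1] = data[0] + data[-1]  # -> data = [11, 72, 11, 13, 61]
out = data  # -> out = [11, 72, 11, 13, 61]

Answer: [11, 72, 11, 13, 61]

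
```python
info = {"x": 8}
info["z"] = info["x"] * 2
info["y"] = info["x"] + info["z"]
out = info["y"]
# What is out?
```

Answer: 24

Derivation:
Trace (tracking out):
info = {'x': 8}  # -> info = {'x': 8}
info['z'] = info['x'] * 2  # -> info = {'x': 8, 'z': 16}
info['y'] = info['x'] + info['z']  # -> info = {'x': 8, 'z': 16, 'y': 24}
out = info['y']  # -> out = 24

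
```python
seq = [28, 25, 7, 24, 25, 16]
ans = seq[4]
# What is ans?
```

Answer: 25

Derivation:
Trace (tracking ans):
seq = [28, 25, 7, 24, 25, 16]  # -> seq = [28, 25, 7, 24, 25, 16]
ans = seq[4]  # -> ans = 25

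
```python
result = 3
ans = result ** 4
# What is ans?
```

Answer: 81

Derivation:
Trace (tracking ans):
result = 3  # -> result = 3
ans = result ** 4  # -> ans = 81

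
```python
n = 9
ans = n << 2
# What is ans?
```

Trace (tracking ans):
n = 9  # -> n = 9
ans = n << 2  # -> ans = 36

Answer: 36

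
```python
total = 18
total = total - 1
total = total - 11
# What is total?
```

Answer: 6

Derivation:
Trace (tracking total):
total = 18  # -> total = 18
total = total - 1  # -> total = 17
total = total - 11  # -> total = 6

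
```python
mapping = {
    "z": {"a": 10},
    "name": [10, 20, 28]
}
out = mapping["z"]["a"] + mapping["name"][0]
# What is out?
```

Answer: 20

Derivation:
Trace (tracking out):
mapping = {'z': {'a': 10}, 'name': [10, 20, 28]}  # -> mapping = {'z': {'a': 10}, 'name': [10, 20, 28]}
out = mapping['z']['a'] + mapping['name'][0]  # -> out = 20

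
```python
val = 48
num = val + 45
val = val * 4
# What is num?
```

Trace (tracking num):
val = 48  # -> val = 48
num = val + 45  # -> num = 93
val = val * 4  # -> val = 192

Answer: 93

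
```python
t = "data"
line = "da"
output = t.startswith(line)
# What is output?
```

Trace (tracking output):
t = 'data'  # -> t = 'data'
line = 'da'  # -> line = 'da'
output = t.startswith(line)  # -> output = True

Answer: True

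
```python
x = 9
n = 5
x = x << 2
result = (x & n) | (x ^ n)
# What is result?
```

Trace (tracking result):
x = 9  # -> x = 9
n = 5  # -> n = 5
x = x << 2  # -> x = 36
result = x & n | x ^ n  # -> result = 37

Answer: 37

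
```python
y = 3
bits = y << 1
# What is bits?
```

Trace (tracking bits):
y = 3  # -> y = 3
bits = y << 1  # -> bits = 6

Answer: 6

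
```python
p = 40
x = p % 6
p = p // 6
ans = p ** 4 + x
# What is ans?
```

Answer: 1300

Derivation:
Trace (tracking ans):
p = 40  # -> p = 40
x = p % 6  # -> x = 4
p = p // 6  # -> p = 6
ans = p ** 4 + x  # -> ans = 1300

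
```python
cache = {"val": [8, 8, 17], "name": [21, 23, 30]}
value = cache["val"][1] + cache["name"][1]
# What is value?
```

Answer: 31

Derivation:
Trace (tracking value):
cache = {'val': [8, 8, 17], 'name': [21, 23, 30]}  # -> cache = {'val': [8, 8, 17], 'name': [21, 23, 30]}
value = cache['val'][1] + cache['name'][1]  # -> value = 31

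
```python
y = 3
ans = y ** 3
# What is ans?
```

Answer: 27

Derivation:
Trace (tracking ans):
y = 3  # -> y = 3
ans = y ** 3  # -> ans = 27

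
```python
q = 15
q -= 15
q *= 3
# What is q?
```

Trace (tracking q):
q = 15  # -> q = 15
q -= 15  # -> q = 0
q *= 3  # -> q = 0

Answer: 0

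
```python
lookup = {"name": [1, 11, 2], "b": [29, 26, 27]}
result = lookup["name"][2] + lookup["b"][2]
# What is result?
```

Trace (tracking result):
lookup = {'name': [1, 11, 2], 'b': [29, 26, 27]}  # -> lookup = {'name': [1, 11, 2], 'b': [29, 26, 27]}
result = lookup['name'][2] + lookup['b'][2]  # -> result = 29

Answer: 29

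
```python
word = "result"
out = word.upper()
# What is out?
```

Answer: 'RESULT'

Derivation:
Trace (tracking out):
word = 'result'  # -> word = 'result'
out = word.upper()  # -> out = 'RESULT'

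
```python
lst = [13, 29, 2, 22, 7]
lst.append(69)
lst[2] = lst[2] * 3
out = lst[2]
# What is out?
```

Answer: 6

Derivation:
Trace (tracking out):
lst = [13, 29, 2, 22, 7]  # -> lst = [13, 29, 2, 22, 7]
lst.append(69)  # -> lst = [13, 29, 2, 22, 7, 69]
lst[2] = lst[2] * 3  # -> lst = [13, 29, 6, 22, 7, 69]
out = lst[2]  # -> out = 6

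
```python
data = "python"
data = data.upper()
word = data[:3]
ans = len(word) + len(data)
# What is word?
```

Trace (tracking word):
data = 'python'  # -> data = 'python'
data = data.upper()  # -> data = 'PYTHON'
word = data[:3]  # -> word = 'PYT'
ans = len(word) + len(data)  # -> ans = 9

Answer: 'PYT'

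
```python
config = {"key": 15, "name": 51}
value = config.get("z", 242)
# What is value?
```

Trace (tracking value):
config = {'key': 15, 'name': 51}  # -> config = {'key': 15, 'name': 51}
value = config.get('z', 242)  # -> value = 242

Answer: 242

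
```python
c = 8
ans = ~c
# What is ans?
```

Trace (tracking ans):
c = 8  # -> c = 8
ans = ~c  # -> ans = -9

Answer: -9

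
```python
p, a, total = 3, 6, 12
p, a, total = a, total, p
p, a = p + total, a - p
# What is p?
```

Trace (tracking p):
p, a, total = (3, 6, 12)  # -> p = 3, a = 6, total = 12
p, a, total = (a, total, p)  # -> p = 6, a = 12, total = 3
p, a = (p + total, a - p)  # -> p = 9, a = 6

Answer: 9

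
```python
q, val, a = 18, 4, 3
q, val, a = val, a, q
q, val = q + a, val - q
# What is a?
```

Answer: 18

Derivation:
Trace (tracking a):
q, val, a = (18, 4, 3)  # -> q = 18, val = 4, a = 3
q, val, a = (val, a, q)  # -> q = 4, val = 3, a = 18
q, val = (q + a, val - q)  # -> q = 22, val = -1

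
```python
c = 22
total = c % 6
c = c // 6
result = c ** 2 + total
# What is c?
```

Trace (tracking c):
c = 22  # -> c = 22
total = c % 6  # -> total = 4
c = c // 6  # -> c = 3
result = c ** 2 + total  # -> result = 13

Answer: 3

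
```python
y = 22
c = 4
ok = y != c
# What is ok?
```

Trace (tracking ok):
y = 22  # -> y = 22
c = 4  # -> c = 4
ok = y != c  # -> ok = True

Answer: True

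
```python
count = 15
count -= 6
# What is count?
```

Answer: 9

Derivation:
Trace (tracking count):
count = 15  # -> count = 15
count -= 6  # -> count = 9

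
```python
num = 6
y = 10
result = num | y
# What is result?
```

Answer: 14

Derivation:
Trace (tracking result):
num = 6  # -> num = 6
y = 10  # -> y = 10
result = num | y  # -> result = 14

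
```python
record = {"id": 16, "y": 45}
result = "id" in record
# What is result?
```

Answer: True

Derivation:
Trace (tracking result):
record = {'id': 16, 'y': 45}  # -> record = {'id': 16, 'y': 45}
result = 'id' in record  # -> result = True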